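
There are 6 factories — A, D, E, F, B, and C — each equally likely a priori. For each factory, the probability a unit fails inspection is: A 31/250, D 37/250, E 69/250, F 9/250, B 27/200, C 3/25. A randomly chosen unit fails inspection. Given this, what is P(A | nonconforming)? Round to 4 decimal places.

With a uniform prior (1/6 each), posterior ∝ likelihood:
  A: 0.124
  D: 0.148
  E: 0.276
  F: 0.036
  B: 0.135
  C: 0.12
Total = 0.839.
P(A | evidence) = 0.124 / 0.839 ≈ 0.1478.

0.1478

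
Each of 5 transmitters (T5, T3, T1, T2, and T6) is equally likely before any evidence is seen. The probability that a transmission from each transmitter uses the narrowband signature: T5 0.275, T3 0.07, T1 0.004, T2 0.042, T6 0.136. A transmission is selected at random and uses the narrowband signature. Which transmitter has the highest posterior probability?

T5

Since the prior is uniform, the posterior is proportional to the likelihood:
  T5: 0.275
  T3: 0.07
  T1: 0.004
  T2: 0.042
  T6: 0.136
Normalizing constant = 0.527.
Largest term belongs to T5, so T5 is most probable.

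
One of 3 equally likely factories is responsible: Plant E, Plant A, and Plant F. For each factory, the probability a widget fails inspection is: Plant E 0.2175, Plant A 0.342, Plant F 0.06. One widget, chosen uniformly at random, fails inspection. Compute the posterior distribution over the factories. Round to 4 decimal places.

Plant E 0.3511, Plant A 0.5521, Plant F 0.0969

Since the prior is uniform, the posterior is proportional to the likelihood:
  Plant E: 0.2175
  Plant A: 0.342
  Plant F: 0.06
Normalizing constant = 0.6195.
P(Plant E | nonconforming) = 0.2175/0.6195 ≈ 0.3511
P(Plant A | nonconforming) = 0.342/0.6195 ≈ 0.5521
P(Plant F | nonconforming) = 0.06/0.6195 ≈ 0.0969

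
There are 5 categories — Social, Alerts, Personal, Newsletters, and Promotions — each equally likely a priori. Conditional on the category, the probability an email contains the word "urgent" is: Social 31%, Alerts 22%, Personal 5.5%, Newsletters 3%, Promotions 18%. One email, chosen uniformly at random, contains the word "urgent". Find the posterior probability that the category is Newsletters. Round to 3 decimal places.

With a uniform prior (1/5 each), posterior ∝ likelihood:
  Social: 0.31
  Alerts: 0.22
  Personal: 0.055
  Newsletters: 0.03
  Promotions: 0.18
Sum = 0.795.
P(Newsletters | evidence) = 0.03 / 0.795 ≈ 0.038.

0.038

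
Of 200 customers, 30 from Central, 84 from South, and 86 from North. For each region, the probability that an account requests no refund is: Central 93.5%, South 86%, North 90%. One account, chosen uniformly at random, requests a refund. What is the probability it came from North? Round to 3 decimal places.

Taking complements, P(refund | each) = Central 0.065, South 0.14, North 0.1.
Prior × likelihood for each hypothesis:
  Central: 0.15 × 0.065 = 0.00975
  South: 0.42 × 0.14 = 0.0588
  North: 0.43 × 0.1 = 0.043
Sum = 0.11155.
P(North | evidence) = 0.043 / 0.11155 ≈ 0.385.

0.385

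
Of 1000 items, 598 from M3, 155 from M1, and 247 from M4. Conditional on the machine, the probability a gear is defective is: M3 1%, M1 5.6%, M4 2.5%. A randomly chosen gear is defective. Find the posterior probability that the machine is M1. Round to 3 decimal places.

By Bayes' rule, posterior ∝ prior × likelihood:
  M3: 0.598 × 0.01 = 0.00598
  M1: 0.155 × 0.056 = 0.00868
  M4: 0.247 × 0.025 = 0.006175
Normalizing constant = 0.020835.
P(M1 | evidence) = 0.00868 / 0.020835 ≈ 0.417.

0.417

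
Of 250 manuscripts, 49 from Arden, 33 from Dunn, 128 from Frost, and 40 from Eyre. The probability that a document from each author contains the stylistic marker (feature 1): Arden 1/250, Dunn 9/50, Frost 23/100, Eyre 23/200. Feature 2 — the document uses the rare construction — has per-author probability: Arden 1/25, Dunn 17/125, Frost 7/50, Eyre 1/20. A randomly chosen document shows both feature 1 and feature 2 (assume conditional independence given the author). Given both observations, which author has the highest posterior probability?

Frost

By Bayes' rule, posterior ∝ prior × likelihood:
  Arden: 0.196 × 0.004 × 0.04 = 0.00003136
  Dunn: 0.132 × 0.18 × 0.136 = 0.00323136
  Frost: 0.512 × 0.23 × 0.14 = 0.0164864
  Eyre: 0.16 × 0.115 × 0.05 = 0.00092
Normalizing constant = 0.02066912.
Largest term belongs to Frost, so Frost is most probable.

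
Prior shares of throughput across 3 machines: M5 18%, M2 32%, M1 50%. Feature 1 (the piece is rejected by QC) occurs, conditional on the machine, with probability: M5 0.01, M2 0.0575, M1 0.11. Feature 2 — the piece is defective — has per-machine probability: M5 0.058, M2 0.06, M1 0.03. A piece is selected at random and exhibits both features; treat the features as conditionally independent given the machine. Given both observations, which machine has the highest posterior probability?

By Bayes' rule, posterior ∝ prior × likelihood:
  M5: 0.18 × 0.01 × 0.058 = 0.0001044
  M2: 0.32 × 0.0575 × 0.06 = 0.001104
  M1: 0.5 × 0.11 × 0.03 = 0.00165
Total = 0.0028584.
Largest term belongs to M1, so M1 is most probable.

M1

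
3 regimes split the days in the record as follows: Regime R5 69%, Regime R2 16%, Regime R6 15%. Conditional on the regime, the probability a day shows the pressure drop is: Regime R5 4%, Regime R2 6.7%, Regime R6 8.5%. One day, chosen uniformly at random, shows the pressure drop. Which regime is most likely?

Prior × likelihood for each hypothesis:
  Regime R5: 0.69 × 0.04 = 0.0276
  Regime R2: 0.16 × 0.067 = 0.01072
  Regime R6: 0.15 × 0.085 = 0.01275
Sum = 0.05107.
Largest term belongs to Regime R5, so Regime R5 is most probable.

Regime R5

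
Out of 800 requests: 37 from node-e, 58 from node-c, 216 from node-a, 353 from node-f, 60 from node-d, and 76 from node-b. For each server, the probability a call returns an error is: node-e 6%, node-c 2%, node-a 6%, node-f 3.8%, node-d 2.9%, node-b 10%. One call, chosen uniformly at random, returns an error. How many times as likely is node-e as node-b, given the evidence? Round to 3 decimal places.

0.292

Unnormalized posteriors (prior × likelihood):
  node-e: 0.04625 × 0.06 = 0.002775
  node-c: 0.0725 × 0.02 = 0.00145
  node-a: 0.27 × 0.06 = 0.0162
  node-f: 0.44125 × 0.038 = 0.0167675
  node-d: 0.075 × 0.029 = 0.002175
  node-b: 0.095 × 0.1 = 0.0095
Normalizing constant = 0.0488675.
The ratio is 0.002775 / 0.0095 (the normalizer cancels) = 0.292.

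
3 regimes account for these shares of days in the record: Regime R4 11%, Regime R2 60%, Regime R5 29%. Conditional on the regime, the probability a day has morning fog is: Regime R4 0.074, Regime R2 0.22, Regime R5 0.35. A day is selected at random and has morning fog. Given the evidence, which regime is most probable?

Regime R2

Unnormalized posteriors (prior × likelihood):
  Regime R4: 0.11 × 0.074 = 0.00814
  Regime R2: 0.6 × 0.22 = 0.132
  Regime R5: 0.29 × 0.35 = 0.1015
Normalizing constant = 0.24164.
Largest term belongs to Regime R2, so Regime R2 is most probable.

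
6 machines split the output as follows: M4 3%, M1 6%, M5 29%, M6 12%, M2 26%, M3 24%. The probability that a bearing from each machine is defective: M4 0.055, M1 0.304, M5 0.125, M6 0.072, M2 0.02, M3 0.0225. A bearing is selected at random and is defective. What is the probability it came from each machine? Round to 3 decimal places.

Unnormalized posteriors (prior × likelihood):
  M4: 0.03 × 0.055 = 0.00165
  M1: 0.06 × 0.304 = 0.01824
  M5: 0.29 × 0.125 = 0.03625
  M6: 0.12 × 0.072 = 0.00864
  M2: 0.26 × 0.02 = 0.0052
  M3: 0.24 × 0.0225 = 0.0054
Sum = 0.07538.
P(M4 | defective) = 0.00165/0.07538 ≈ 0.022
P(M1 | defective) = 0.01824/0.07538 ≈ 0.242
P(M5 | defective) = 0.03625/0.07538 ≈ 0.481
P(M6 | defective) = 0.00864/0.07538 ≈ 0.115
P(M2 | defective) = 0.0052/0.07538 ≈ 0.069
P(M3 | defective) = 0.0054/0.07538 ≈ 0.072

M4 0.022, M1 0.242, M5 0.481, M6 0.115, M2 0.069, M3 0.072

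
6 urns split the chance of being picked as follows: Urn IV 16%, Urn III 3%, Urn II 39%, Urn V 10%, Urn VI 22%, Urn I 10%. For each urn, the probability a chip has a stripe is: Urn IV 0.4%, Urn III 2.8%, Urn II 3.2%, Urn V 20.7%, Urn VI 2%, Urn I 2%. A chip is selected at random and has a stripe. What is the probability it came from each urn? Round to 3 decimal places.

Urn IV 0.016, Urn III 0.020, Urn II 0.304, Urn V 0.504, Urn VI 0.107, Urn I 0.049

By Bayes' rule, posterior ∝ prior × likelihood:
  Urn IV: 0.16 × 0.004 = 0.00064
  Urn III: 0.03 × 0.028 = 0.00084
  Urn II: 0.39 × 0.032 = 0.01248
  Urn V: 0.1 × 0.207 = 0.0207
  Urn VI: 0.22 × 0.02 = 0.0044
  Urn I: 0.1 × 0.02 = 0.002
Normalizing constant = 0.04106.
P(Urn IV | striped) = 0.00064/0.04106 ≈ 0.016
P(Urn III | striped) = 0.00084/0.04106 ≈ 0.020
P(Urn II | striped) = 0.01248/0.04106 ≈ 0.304
P(Urn V | striped) = 0.0207/0.04106 ≈ 0.504
P(Urn VI | striped) = 0.0044/0.04106 ≈ 0.107
P(Urn I | striped) = 0.002/0.04106 ≈ 0.049
(Check: 0.016+0.020+0.304+0.504+0.107+0.049 = 1.000.)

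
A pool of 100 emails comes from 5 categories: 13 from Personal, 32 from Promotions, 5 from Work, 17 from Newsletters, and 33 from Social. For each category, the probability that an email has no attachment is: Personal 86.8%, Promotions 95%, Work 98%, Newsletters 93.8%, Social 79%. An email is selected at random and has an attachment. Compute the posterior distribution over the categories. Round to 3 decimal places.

Personal 0.151, Promotions 0.140, Work 0.009, Newsletters 0.092, Social 0.608

Taking complements, P(attachment | each) = Personal 0.132, Promotions 0.05, Work 0.02, Newsletters 0.062, Social 0.21.
Compute prior × likelihood for every hypothesis:
  Personal: 0.13 × 0.132 = 0.01716
  Promotions: 0.32 × 0.05 = 0.016
  Work: 0.05 × 0.02 = 0.001
  Newsletters: 0.17 × 0.062 = 0.01054
  Social: 0.33 × 0.21 = 0.0693
Total = 0.114.
P(Personal | attachment) = 0.01716/0.114 ≈ 0.151
P(Promotions | attachment) = 0.016/0.114 ≈ 0.140
P(Work | attachment) = 0.001/0.114 ≈ 0.009
P(Newsletters | attachment) = 0.01054/0.114 ≈ 0.092
P(Social | attachment) = 0.0693/0.114 ≈ 0.608
(Check: 0.151+0.140+0.009+0.092+0.608 = 1.000.)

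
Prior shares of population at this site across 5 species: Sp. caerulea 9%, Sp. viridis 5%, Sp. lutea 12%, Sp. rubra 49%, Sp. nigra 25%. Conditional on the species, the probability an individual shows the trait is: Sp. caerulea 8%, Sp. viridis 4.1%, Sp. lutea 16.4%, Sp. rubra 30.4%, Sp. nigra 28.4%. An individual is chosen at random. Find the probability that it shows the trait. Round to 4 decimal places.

0.2489

Compute prior × likelihood for every hypothesis:
  Sp. caerulea: 0.09 × 0.08 = 0.0072
  Sp. viridis: 0.05 × 0.041 = 0.00205
  Sp. lutea: 0.12 × 0.164 = 0.01968
  Sp. rubra: 0.49 × 0.304 = 0.14896
  Sp. nigra: 0.25 × 0.284 = 0.071
P(trait) = 0.0072 + 0.00205 + 0.01968 + 0.14896 + 0.071 = 0.24889 → 0.2489.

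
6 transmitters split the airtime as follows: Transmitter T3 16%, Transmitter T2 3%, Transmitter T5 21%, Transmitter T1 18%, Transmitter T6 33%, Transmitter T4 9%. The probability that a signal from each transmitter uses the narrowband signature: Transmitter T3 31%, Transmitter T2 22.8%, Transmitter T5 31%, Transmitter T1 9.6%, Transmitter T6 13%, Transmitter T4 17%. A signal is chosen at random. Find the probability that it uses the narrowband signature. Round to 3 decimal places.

0.197

By Bayes' rule, posterior ∝ prior × likelihood:
  Transmitter T3: 0.16 × 0.31 = 0.0496
  Transmitter T2: 0.03 × 0.228 = 0.00684
  Transmitter T5: 0.21 × 0.31 = 0.0651
  Transmitter T1: 0.18 × 0.096 = 0.01728
  Transmitter T6: 0.33 × 0.13 = 0.0429
  Transmitter T4: 0.09 × 0.17 = 0.0153
P(narrowband) = 0.0496 + 0.00684 + 0.0651 + 0.01728 + 0.0429 + 0.0153 = 0.19702 → 0.197.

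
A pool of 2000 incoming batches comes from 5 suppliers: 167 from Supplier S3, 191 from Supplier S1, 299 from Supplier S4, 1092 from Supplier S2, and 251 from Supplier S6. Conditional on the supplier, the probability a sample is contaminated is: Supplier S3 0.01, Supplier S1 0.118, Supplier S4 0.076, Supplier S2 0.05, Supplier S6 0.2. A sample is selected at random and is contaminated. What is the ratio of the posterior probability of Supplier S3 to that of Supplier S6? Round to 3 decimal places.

0.033

By Bayes' rule, posterior ∝ prior × likelihood:
  Supplier S3: 0.0835 × 0.01 = 0.000835
  Supplier S1: 0.0955 × 0.118 = 0.011269
  Supplier S4: 0.1495 × 0.076 = 0.011362
  Supplier S2: 0.546 × 0.05 = 0.0273
  Supplier S6: 0.1255 × 0.2 = 0.0251
Normalizing constant = 0.075866.
The ratio is 0.000835 / 0.0251 (the normalizer cancels) = 0.033.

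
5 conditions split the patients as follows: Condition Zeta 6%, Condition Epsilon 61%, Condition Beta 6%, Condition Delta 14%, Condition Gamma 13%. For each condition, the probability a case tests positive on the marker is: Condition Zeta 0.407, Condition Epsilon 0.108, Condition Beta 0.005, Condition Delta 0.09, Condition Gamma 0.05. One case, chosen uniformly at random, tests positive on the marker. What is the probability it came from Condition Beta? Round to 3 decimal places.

0.003

Compute prior × likelihood for every hypothesis:
  Condition Zeta: 0.06 × 0.407 = 0.02442
  Condition Epsilon: 0.61 × 0.108 = 0.06588
  Condition Beta: 0.06 × 0.005 = 0.0003
  Condition Delta: 0.14 × 0.09 = 0.0126
  Condition Gamma: 0.13 × 0.05 = 0.0065
Total = 0.1097.
P(Condition Beta | evidence) = 0.0003 / 0.1097 ≈ 0.003.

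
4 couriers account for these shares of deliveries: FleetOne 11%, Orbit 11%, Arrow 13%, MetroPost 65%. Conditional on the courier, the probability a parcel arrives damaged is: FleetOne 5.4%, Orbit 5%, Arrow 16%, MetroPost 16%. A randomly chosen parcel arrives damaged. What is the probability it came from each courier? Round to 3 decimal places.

FleetOne 0.044, Orbit 0.040, Arrow 0.153, MetroPost 0.763

Compute prior × likelihood for every hypothesis:
  FleetOne: 0.11 × 0.054 = 0.00594
  Orbit: 0.11 × 0.05 = 0.0055
  Arrow: 0.13 × 0.16 = 0.0208
  MetroPost: 0.65 × 0.16 = 0.104
Sum = 0.13624.
P(FleetOne | damaged) = 0.00594/0.13624 ≈ 0.044
P(Orbit | damaged) = 0.0055/0.13624 ≈ 0.040
P(Arrow | damaged) = 0.0208/0.13624 ≈ 0.153
P(MetroPost | damaged) = 0.104/0.13624 ≈ 0.763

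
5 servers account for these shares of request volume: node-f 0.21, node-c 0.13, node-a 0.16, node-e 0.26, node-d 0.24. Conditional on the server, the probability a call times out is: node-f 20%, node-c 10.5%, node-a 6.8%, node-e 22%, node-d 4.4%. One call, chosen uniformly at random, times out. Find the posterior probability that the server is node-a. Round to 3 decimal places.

Compute prior × likelihood for every hypothesis:
  node-f: 0.21 × 0.2 = 0.042
  node-c: 0.13 × 0.105 = 0.01365
  node-a: 0.16 × 0.068 = 0.01088
  node-e: 0.26 × 0.22 = 0.0572
  node-d: 0.24 × 0.044 = 0.01056
Sum = 0.13429.
P(node-a | evidence) = 0.01088 / 0.13429 ≈ 0.081.

0.081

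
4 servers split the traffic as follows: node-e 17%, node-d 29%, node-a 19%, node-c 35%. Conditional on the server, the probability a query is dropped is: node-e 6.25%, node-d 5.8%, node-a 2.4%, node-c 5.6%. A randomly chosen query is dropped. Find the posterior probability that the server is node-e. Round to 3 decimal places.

Compute prior × likelihood for every hypothesis:
  node-e: 0.17 × 0.0625 = 0.010625
  node-d: 0.29 × 0.058 = 0.01682
  node-a: 0.19 × 0.024 = 0.00456
  node-c: 0.35 × 0.056 = 0.0196
Total = 0.051605.
P(node-e | evidence) = 0.010625 / 0.051605 ≈ 0.206.

0.206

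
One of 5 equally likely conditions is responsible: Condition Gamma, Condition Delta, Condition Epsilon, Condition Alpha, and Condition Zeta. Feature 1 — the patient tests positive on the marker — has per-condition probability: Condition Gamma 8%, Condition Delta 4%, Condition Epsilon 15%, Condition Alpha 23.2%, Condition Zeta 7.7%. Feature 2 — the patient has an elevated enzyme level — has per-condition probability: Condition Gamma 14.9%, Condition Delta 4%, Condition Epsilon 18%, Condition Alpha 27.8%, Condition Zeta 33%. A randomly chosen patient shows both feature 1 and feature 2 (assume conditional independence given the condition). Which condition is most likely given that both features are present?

Condition Alpha

With a uniform prior (1/5 each), posterior ∝ likelihood:
  Condition Gamma: 0.08 × 0.149 = 0.01192
  Condition Delta: 0.04 × 0.04 = 0.0016
  Condition Epsilon: 0.15 × 0.18 = 0.027
  Condition Alpha: 0.232 × 0.278 = 0.064496
  Condition Zeta: 0.077 × 0.33 = 0.02541
Normalizing constant = 0.130426.
Largest term belongs to Condition Alpha, so Condition Alpha is most probable.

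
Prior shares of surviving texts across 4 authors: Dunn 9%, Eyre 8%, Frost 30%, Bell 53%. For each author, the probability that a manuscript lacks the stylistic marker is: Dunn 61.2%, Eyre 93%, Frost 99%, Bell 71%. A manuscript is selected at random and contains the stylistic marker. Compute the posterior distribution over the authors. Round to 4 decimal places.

Dunn 0.1771, Eyre 0.0284, Frost 0.0152, Bell 0.7793

Taking complements, P(marker | each) = Dunn 0.388, Eyre 0.07, Frost 0.01, Bell 0.29.
Compute prior × likelihood for every hypothesis:
  Dunn: 0.09 × 0.388 = 0.03492
  Eyre: 0.08 × 0.07 = 0.0056
  Frost: 0.3 × 0.01 = 0.003
  Bell: 0.53 × 0.29 = 0.1537
Normalizing constant = 0.19722.
P(Dunn | marker) = 0.03492/0.19722 ≈ 0.1771
P(Eyre | marker) = 0.0056/0.19722 ≈ 0.0284
P(Frost | marker) = 0.003/0.19722 ≈ 0.0152
P(Bell | marker) = 0.1537/0.19722 ≈ 0.7793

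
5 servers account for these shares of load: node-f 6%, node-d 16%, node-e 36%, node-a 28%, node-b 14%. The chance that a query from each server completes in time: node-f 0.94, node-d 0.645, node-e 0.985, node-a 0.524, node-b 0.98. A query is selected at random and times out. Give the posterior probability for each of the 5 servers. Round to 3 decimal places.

node-f 0.018, node-d 0.281, node-e 0.027, node-a 0.660, node-b 0.014

Taking complements, P(timeout | each) = node-f 0.06, node-d 0.355, node-e 0.015, node-a 0.476, node-b 0.02.
Prior × likelihood for each hypothesis:
  node-f: 0.06 × 0.06 = 0.0036
  node-d: 0.16 × 0.355 = 0.0568
  node-e: 0.36 × 0.015 = 0.0054
  node-a: 0.28 × 0.476 = 0.13328
  node-b: 0.14 × 0.02 = 0.0028
Sum = 0.20188.
P(node-f | timeout) = 0.0036/0.20188 ≈ 0.018
P(node-d | timeout) = 0.0568/0.20188 ≈ 0.281
P(node-e | timeout) = 0.0054/0.20188 ≈ 0.027
P(node-a | timeout) = 0.13328/0.20188 ≈ 0.660
P(node-b | timeout) = 0.0028/0.20188 ≈ 0.014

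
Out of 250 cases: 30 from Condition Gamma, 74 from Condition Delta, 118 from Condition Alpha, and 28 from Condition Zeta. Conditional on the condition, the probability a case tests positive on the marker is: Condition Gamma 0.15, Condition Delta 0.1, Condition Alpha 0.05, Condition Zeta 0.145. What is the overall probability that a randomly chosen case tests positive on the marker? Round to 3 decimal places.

Compute prior × likelihood for every hypothesis:
  Condition Gamma: 0.12 × 0.15 = 0.018
  Condition Delta: 0.296 × 0.1 = 0.0296
  Condition Alpha: 0.472 × 0.05 = 0.0236
  Condition Zeta: 0.112 × 0.145 = 0.01624
P(marker-positive) = 0.018 + 0.0296 + 0.0236 + 0.01624 = 0.08744 → 0.087.

0.087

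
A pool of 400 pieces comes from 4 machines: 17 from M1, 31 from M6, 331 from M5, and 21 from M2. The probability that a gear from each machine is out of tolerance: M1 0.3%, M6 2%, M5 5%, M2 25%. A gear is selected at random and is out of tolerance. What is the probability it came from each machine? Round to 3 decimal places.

Compute prior × likelihood for every hypothesis:
  M1: 0.0425 × 0.003 = 0.0001275
  M6: 0.0775 × 0.02 = 0.00155
  M5: 0.8275 × 0.05 = 0.041375
  M2: 0.0525 × 0.25 = 0.013125
Total = 0.0561775.
P(M1 | oversize) = 0.0001275/0.0561775 ≈ 0.002
P(M6 | oversize) = 0.00155/0.0561775 ≈ 0.028
P(M5 | oversize) = 0.041375/0.0561775 ≈ 0.737
P(M2 | oversize) = 0.013125/0.0561775 ≈ 0.234
(Check: 0.002+0.028+0.737+0.234 = 1.001.)

M1 0.002, M6 0.028, M5 0.737, M2 0.234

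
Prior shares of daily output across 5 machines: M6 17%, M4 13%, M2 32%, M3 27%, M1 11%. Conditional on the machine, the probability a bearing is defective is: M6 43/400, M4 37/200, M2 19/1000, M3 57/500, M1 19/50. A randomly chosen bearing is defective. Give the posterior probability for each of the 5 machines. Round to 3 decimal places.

Compute prior × likelihood for every hypothesis:
  M6: 0.17 × 0.1075 = 0.018275
  M4: 0.13 × 0.185 = 0.02405
  M2: 0.32 × 0.019 = 0.00608
  M3: 0.27 × 0.114 = 0.03078
  M1: 0.11 × 0.38 = 0.0418
Normalizing constant = 0.120985.
P(M6 | defective) = 0.018275/0.120985 ≈ 0.151
P(M4 | defective) = 0.02405/0.120985 ≈ 0.199
P(M2 | defective) = 0.00608/0.120985 ≈ 0.050
P(M3 | defective) = 0.03078/0.120985 ≈ 0.254
P(M1 | defective) = 0.0418/0.120985 ≈ 0.345

M6 0.151, M4 0.199, M2 0.050, M3 0.254, M1 0.345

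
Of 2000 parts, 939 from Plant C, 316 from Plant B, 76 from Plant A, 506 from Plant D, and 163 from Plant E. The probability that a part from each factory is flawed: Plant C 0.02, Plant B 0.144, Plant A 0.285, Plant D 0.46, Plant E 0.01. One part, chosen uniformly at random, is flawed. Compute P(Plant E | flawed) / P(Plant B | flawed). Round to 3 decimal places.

0.036

By Bayes' rule, posterior ∝ prior × likelihood:
  Plant C: 0.4695 × 0.02 = 0.00939
  Plant B: 0.158 × 0.144 = 0.022752
  Plant A: 0.038 × 0.285 = 0.01083
  Plant D: 0.253 × 0.46 = 0.11638
  Plant E: 0.0815 × 0.01 = 0.000815
Total = 0.160167.
The ratio is 0.000815 / 0.022752 (the normalizer cancels) = 0.036.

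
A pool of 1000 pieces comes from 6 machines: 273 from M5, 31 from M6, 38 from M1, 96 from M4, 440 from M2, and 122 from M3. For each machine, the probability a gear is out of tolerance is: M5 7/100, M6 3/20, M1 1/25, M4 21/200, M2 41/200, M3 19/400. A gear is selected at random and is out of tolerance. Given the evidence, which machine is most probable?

M2

By Bayes' rule, posterior ∝ prior × likelihood:
  M5: 0.273 × 0.07 = 0.01911
  M6: 0.031 × 0.15 = 0.00465
  M1: 0.038 × 0.04 = 0.00152
  M4: 0.096 × 0.105 = 0.01008
  M2: 0.44 × 0.205 = 0.0902
  M3: 0.122 × 0.0475 = 0.005795
Normalizing constant = 0.131355.
Largest term belongs to M2, so M2 is most probable.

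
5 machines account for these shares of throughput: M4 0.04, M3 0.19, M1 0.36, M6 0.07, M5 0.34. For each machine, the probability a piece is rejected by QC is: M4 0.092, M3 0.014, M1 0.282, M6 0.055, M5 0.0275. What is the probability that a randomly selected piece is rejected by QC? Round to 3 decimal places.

0.121

By Bayes' rule, posterior ∝ prior × likelihood:
  M4: 0.04 × 0.092 = 0.00368
  M3: 0.19 × 0.014 = 0.00266
  M1: 0.36 × 0.282 = 0.10152
  M6: 0.07 × 0.055 = 0.00385
  M5: 0.34 × 0.0275 = 0.00935
P(rejected) = 0.00368 + 0.00266 + 0.10152 + 0.00385 + 0.00935 = 0.12106 → 0.121.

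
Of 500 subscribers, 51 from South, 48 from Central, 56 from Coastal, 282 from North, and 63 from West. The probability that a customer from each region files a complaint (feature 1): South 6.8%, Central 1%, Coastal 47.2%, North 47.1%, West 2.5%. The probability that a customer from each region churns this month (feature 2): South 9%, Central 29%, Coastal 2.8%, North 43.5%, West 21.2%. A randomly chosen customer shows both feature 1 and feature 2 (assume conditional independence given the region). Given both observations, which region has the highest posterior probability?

North

By Bayes' rule, posterior ∝ prior × likelihood:
  South: 0.102 × 0.068 × 0.09 = 0.00062424
  Central: 0.096 × 0.01 × 0.29 = 0.0002784
  Coastal: 0.112 × 0.472 × 0.028 = 0.001480192
  North: 0.564 × 0.471 × 0.435 = 0.11555514
  West: 0.126 × 0.025 × 0.212 = 0.0006678
Normalizing constant = 0.118605772.
Largest term belongs to North, so North is most probable.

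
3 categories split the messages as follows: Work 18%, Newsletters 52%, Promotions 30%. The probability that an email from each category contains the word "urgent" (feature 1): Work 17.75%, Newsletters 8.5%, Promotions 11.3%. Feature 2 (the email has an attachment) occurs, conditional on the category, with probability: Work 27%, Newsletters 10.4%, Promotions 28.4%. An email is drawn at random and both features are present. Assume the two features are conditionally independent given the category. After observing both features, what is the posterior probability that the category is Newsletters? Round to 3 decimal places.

Unnormalized posteriors (prior × likelihood):
  Work: 0.18 × 0.1775 × 0.27 = 0.0086265
  Newsletters: 0.52 × 0.085 × 0.104 = 0.0045968
  Promotions: 0.3 × 0.113 × 0.284 = 0.0096276
Sum = 0.0228509.
P(Newsletters | evidence) = 0.0045968 / 0.0228509 ≈ 0.201.

0.201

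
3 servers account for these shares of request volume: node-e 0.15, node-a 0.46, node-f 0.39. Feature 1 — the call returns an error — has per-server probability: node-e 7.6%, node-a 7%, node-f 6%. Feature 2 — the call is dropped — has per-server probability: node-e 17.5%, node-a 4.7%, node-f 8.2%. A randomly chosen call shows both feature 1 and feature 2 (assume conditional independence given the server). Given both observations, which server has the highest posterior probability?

node-e

By Bayes' rule, posterior ∝ prior × likelihood:
  node-e: 0.15 × 0.076 × 0.175 = 0.001995
  node-a: 0.46 × 0.07 × 0.047 = 0.0015134
  node-f: 0.39 × 0.06 × 0.082 = 0.0019188
Total = 0.0054272.
Largest term belongs to node-e, so node-e is most probable.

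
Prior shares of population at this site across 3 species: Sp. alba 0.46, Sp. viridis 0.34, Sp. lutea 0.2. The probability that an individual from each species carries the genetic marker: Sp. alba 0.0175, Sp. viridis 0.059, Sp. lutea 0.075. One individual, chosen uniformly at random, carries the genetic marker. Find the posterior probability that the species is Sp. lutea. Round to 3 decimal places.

0.348

Unnormalized posteriors (prior × likelihood):
  Sp. alba: 0.46 × 0.0175 = 0.00805
  Sp. viridis: 0.34 × 0.059 = 0.02006
  Sp. lutea: 0.2 × 0.075 = 0.015
Sum = 0.04311.
P(Sp. lutea | evidence) = 0.015 / 0.04311 ≈ 0.348.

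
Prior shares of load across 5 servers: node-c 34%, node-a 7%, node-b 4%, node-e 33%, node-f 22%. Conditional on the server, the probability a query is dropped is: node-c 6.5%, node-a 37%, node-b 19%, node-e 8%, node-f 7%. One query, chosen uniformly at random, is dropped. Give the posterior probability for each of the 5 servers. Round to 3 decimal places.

node-c 0.227, node-a 0.266, node-b 0.078, node-e 0.271, node-f 0.158

By Bayes' rule, posterior ∝ prior × likelihood:
  node-c: 0.34 × 0.065 = 0.0221
  node-a: 0.07 × 0.37 = 0.0259
  node-b: 0.04 × 0.19 = 0.0076
  node-e: 0.33 × 0.08 = 0.0264
  node-f: 0.22 × 0.07 = 0.0154
Total = 0.0974.
P(node-c | dropped) = 0.0221/0.0974 ≈ 0.227
P(node-a | dropped) = 0.0259/0.0974 ≈ 0.266
P(node-b | dropped) = 0.0076/0.0974 ≈ 0.078
P(node-e | dropped) = 0.0264/0.0974 ≈ 0.271
P(node-f | dropped) = 0.0154/0.0974 ≈ 0.158
(Check: 0.227+0.266+0.078+0.271+0.158 = 1.000.)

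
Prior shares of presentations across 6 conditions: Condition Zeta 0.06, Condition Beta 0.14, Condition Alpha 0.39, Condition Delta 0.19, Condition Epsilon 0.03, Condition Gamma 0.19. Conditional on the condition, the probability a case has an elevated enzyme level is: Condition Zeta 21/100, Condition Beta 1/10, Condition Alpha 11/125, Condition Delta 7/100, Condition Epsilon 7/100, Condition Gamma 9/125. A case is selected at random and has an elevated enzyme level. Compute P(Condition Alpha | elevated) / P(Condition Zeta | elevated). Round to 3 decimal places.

2.724

Unnormalized posteriors (prior × likelihood):
  Condition Zeta: 0.06 × 0.21 = 0.0126
  Condition Beta: 0.14 × 0.1 = 0.014
  Condition Alpha: 0.39 × 0.088 = 0.03432
  Condition Delta: 0.19 × 0.07 = 0.0133
  Condition Epsilon: 0.03 × 0.07 = 0.0021
  Condition Gamma: 0.19 × 0.072 = 0.01368
Normalizing constant = 0.09.
The ratio is 0.03432 / 0.0126 (the normalizer cancels) = 2.724.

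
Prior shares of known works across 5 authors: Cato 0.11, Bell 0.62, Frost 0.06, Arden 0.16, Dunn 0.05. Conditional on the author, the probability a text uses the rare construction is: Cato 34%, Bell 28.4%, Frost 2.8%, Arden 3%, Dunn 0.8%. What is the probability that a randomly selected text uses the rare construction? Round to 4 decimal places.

0.2204

Compute prior × likelihood for every hypothesis:
  Cato: 0.11 × 0.34 = 0.0374
  Bell: 0.62 × 0.284 = 0.17608
  Frost: 0.06 × 0.028 = 0.00168
  Arden: 0.16 × 0.03 = 0.0048
  Dunn: 0.05 × 0.008 = 0.0004
P(rare-form) = 0.0374 + 0.17608 + 0.00168 + 0.0048 + 0.0004 = 0.22036 → 0.2204.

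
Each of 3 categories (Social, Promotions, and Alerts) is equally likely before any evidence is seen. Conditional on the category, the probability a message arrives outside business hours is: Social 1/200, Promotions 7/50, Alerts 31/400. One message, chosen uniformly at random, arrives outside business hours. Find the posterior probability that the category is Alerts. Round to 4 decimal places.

With a uniform prior (1/3 each), posterior ∝ likelihood:
  Social: 0.005
  Promotions: 0.14
  Alerts: 0.0775
Sum = 0.2225.
P(Alerts | evidence) = 0.0775 / 0.2225 ≈ 0.3483.

0.3483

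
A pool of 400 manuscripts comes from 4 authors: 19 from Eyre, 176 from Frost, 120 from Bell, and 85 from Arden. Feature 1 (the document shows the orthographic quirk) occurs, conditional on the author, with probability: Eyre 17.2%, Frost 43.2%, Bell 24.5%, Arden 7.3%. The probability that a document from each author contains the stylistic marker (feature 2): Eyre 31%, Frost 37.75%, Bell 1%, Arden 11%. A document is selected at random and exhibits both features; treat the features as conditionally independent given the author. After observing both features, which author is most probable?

By Bayes' rule, posterior ∝ prior × likelihood:
  Eyre: 0.0475 × 0.172 × 0.31 = 0.0025327
  Frost: 0.44 × 0.432 × 0.3775 = 0.0717552
  Bell: 0.3 × 0.245 × 0.01 = 0.000735
  Arden: 0.2125 × 0.073 × 0.11 = 0.001706375
Total = 0.076729275.
Largest term belongs to Frost, so Frost is most probable.

Frost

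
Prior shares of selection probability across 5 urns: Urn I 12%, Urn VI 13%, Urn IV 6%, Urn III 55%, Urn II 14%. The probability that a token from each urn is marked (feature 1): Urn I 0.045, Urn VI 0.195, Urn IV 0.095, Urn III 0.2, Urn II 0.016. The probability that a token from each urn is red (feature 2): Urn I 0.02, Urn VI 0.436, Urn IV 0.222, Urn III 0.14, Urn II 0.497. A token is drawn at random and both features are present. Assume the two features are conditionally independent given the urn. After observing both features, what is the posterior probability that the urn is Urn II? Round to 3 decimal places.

0.038

Unnormalized posteriors (prior × likelihood):
  Urn I: 0.12 × 0.045 × 0.02 = 0.000108
  Urn VI: 0.13 × 0.195 × 0.436 = 0.0110526
  Urn IV: 0.06 × 0.095 × 0.222 = 0.0012654
  Urn III: 0.55 × 0.2 × 0.14 = 0.0154
  Urn II: 0.14 × 0.016 × 0.497 = 0.00111328
Normalizing constant = 0.02893928.
P(Urn II | evidence) = 0.00111328 / 0.02893928 ≈ 0.038.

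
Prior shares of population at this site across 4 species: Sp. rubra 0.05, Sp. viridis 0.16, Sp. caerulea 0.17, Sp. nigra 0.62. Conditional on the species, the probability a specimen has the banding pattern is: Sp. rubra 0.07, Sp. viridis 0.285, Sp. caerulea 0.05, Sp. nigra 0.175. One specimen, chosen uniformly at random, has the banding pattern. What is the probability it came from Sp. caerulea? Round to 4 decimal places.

0.0512

By Bayes' rule, posterior ∝ prior × likelihood:
  Sp. rubra: 0.05 × 0.07 = 0.0035
  Sp. viridis: 0.16 × 0.285 = 0.0456
  Sp. caerulea: 0.17 × 0.05 = 0.0085
  Sp. nigra: 0.62 × 0.175 = 0.1085
Total = 0.1661.
P(Sp. caerulea | evidence) = 0.0085 / 0.1661 ≈ 0.0512.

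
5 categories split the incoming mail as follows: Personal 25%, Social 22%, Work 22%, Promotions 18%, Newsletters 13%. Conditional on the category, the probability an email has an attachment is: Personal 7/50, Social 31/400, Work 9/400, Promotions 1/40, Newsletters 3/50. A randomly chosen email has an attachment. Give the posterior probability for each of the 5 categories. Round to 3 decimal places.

Personal 0.505, Social 0.246, Work 0.071, Promotions 0.065, Newsletters 0.113

Prior × likelihood for each hypothesis:
  Personal: 0.25 × 0.14 = 0.035
  Social: 0.22 × 0.0775 = 0.01705
  Work: 0.22 × 0.0225 = 0.00495
  Promotions: 0.18 × 0.025 = 0.0045
  Newsletters: 0.13 × 0.06 = 0.0078
Total = 0.0693.
P(Personal | attachment) = 0.035/0.0693 ≈ 0.505
P(Social | attachment) = 0.01705/0.0693 ≈ 0.246
P(Work | attachment) = 0.00495/0.0693 ≈ 0.071
P(Promotions | attachment) = 0.0045/0.0693 ≈ 0.065
P(Newsletters | attachment) = 0.0078/0.0693 ≈ 0.113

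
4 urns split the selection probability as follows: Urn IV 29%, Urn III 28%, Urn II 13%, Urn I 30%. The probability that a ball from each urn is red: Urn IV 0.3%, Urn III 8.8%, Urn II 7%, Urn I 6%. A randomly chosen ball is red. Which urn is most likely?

Urn III

Prior × likelihood for each hypothesis:
  Urn IV: 0.29 × 0.003 = 0.00087
  Urn III: 0.28 × 0.088 = 0.02464
  Urn II: 0.13 × 0.07 = 0.0091
  Urn I: 0.3 × 0.06 = 0.018
Sum = 0.05261.
Largest term belongs to Urn III, so Urn III is most probable.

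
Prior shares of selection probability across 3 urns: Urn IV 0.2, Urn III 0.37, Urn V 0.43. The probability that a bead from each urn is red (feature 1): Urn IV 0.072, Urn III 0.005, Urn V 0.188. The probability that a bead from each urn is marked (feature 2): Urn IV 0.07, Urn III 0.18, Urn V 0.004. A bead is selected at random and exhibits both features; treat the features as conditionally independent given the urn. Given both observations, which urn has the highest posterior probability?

Urn IV

Unnormalized posteriors (prior × likelihood):
  Urn IV: 0.2 × 0.072 × 0.07 = 0.001008
  Urn III: 0.37 × 0.005 × 0.18 = 0.000333
  Urn V: 0.43 × 0.188 × 0.004 = 0.00032336
Normalizing constant = 0.00166436.
Largest term belongs to Urn IV, so Urn IV is most probable.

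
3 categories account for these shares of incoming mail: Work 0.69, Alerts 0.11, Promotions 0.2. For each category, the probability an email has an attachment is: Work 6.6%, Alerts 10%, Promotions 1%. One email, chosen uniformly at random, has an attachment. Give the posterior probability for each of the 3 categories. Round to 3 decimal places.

Unnormalized posteriors (prior × likelihood):
  Work: 0.69 × 0.066 = 0.04554
  Alerts: 0.11 × 0.1 = 0.011
  Promotions: 0.2 × 0.01 = 0.002
Normalizing constant = 0.05854.
P(Work | attachment) = 0.04554/0.05854 ≈ 0.778
P(Alerts | attachment) = 0.011/0.05854 ≈ 0.188
P(Promotions | attachment) = 0.002/0.05854 ≈ 0.034

Work 0.778, Alerts 0.188, Promotions 0.034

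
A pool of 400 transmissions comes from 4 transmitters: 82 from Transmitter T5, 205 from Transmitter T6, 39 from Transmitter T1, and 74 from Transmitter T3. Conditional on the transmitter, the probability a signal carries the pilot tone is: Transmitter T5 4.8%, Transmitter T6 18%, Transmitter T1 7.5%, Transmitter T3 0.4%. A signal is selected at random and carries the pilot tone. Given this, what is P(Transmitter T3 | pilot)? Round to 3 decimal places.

By Bayes' rule, posterior ∝ prior × likelihood:
  Transmitter T5: 0.205 × 0.048 = 0.00984
  Transmitter T6: 0.5125 × 0.18 = 0.09225
  Transmitter T1: 0.0975 × 0.075 = 0.0073125
  Transmitter T3: 0.185 × 0.004 = 0.00074
Total = 0.1101425.
P(Transmitter T3 | evidence) = 0.00074 / 0.1101425 ≈ 0.007.

0.007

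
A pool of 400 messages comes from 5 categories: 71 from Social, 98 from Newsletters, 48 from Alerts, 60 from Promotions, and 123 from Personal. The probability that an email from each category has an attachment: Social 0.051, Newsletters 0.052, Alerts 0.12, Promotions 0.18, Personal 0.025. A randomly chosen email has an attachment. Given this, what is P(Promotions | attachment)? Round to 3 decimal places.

0.381

Prior × likelihood for each hypothesis:
  Social: 0.1775 × 0.051 = 0.0090525
  Newsletters: 0.245 × 0.052 = 0.01274
  Alerts: 0.12 × 0.12 = 0.0144
  Promotions: 0.15 × 0.18 = 0.027
  Personal: 0.3075 × 0.025 = 0.0076875
Total = 0.07088.
P(Promotions | evidence) = 0.027 / 0.07088 ≈ 0.381.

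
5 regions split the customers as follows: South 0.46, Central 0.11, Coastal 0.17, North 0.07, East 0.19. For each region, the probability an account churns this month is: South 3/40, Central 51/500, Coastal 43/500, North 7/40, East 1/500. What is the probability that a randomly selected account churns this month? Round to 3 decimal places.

By Bayes' rule, posterior ∝ prior × likelihood:
  South: 0.46 × 0.075 = 0.0345
  Central: 0.11 × 0.102 = 0.01122
  Coastal: 0.17 × 0.086 = 0.01462
  North: 0.07 × 0.175 = 0.01225
  East: 0.19 × 0.002 = 0.00038
P(churn) = 0.0345 + 0.01122 + 0.01462 + 0.01225 + 0.00038 = 0.07297 → 0.073.

0.073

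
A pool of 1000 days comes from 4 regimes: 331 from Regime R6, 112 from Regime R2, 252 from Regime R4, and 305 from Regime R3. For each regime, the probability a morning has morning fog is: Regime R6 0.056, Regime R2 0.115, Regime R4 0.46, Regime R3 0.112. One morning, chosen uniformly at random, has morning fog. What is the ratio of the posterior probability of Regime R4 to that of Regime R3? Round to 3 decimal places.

3.393

Unnormalized posteriors (prior × likelihood):
  Regime R6: 0.331 × 0.056 = 0.018536
  Regime R2: 0.112 × 0.115 = 0.01288
  Regime R4: 0.252 × 0.46 = 0.11592
  Regime R3: 0.305 × 0.112 = 0.03416
Total = 0.181496.
The ratio is 0.11592 / 0.03416 (the normalizer cancels) = 3.393.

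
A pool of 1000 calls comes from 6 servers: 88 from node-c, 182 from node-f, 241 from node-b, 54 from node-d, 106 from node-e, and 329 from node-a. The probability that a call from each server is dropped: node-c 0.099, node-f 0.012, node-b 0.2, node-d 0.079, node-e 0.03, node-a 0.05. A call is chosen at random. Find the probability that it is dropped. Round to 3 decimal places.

0.083

Unnormalized posteriors (prior × likelihood):
  node-c: 0.088 × 0.099 = 0.008712
  node-f: 0.182 × 0.012 = 0.002184
  node-b: 0.241 × 0.2 = 0.0482
  node-d: 0.054 × 0.079 = 0.004266
  node-e: 0.106 × 0.03 = 0.00318
  node-a: 0.329 × 0.05 = 0.01645
P(dropped) = 0.008712 + 0.002184 + 0.0482 + 0.004266 + 0.00318 + 0.01645 = 0.082992 → 0.083.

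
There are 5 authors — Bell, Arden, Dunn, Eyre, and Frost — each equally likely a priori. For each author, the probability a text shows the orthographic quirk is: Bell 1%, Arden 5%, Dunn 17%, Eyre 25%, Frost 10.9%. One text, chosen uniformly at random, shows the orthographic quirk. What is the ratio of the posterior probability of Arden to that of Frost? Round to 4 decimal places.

0.4587

Since the prior is uniform, the posterior is proportional to the likelihood:
  Bell: 0.01
  Arden: 0.05
  Dunn: 0.17
  Eyre: 0.25
  Frost: 0.109
Total = 0.589.
The ratio is 0.05 / 0.109 (the normalizer cancels) = 0.4587.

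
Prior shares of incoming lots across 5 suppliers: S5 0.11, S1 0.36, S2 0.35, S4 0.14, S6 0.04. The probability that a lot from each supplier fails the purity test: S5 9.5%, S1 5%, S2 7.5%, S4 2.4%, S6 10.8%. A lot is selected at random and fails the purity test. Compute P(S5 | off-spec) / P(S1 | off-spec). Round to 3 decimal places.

Unnormalized posteriors (prior × likelihood):
  S5: 0.11 × 0.095 = 0.01045
  S1: 0.36 × 0.05 = 0.018
  S2: 0.35 × 0.075 = 0.02625
  S4: 0.14 × 0.024 = 0.00336
  S6: 0.04 × 0.108 = 0.00432
Normalizing constant = 0.06238.
The ratio is 0.01045 / 0.018 (the normalizer cancels) = 0.581.

0.581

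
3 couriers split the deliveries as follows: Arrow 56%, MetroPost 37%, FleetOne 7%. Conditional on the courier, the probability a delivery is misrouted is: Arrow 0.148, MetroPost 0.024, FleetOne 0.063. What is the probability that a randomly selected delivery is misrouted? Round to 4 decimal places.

Compute prior × likelihood for every hypothesis:
  Arrow: 0.56 × 0.148 = 0.08288
  MetroPost: 0.37 × 0.024 = 0.00888
  FleetOne: 0.07 × 0.063 = 0.00441
P(misrouted) = 0.08288 + 0.00888 + 0.00441 = 0.09617 → 0.0962.

0.0962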